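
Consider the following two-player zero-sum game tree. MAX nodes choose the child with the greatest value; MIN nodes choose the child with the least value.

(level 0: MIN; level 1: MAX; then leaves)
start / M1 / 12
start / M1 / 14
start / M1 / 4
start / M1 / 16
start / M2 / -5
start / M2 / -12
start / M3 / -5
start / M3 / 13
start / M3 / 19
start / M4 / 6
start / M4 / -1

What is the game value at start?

M1 (MAX): max(12, 14, 4, 16) = 16
M2 (MAX): max(-5, -12) = -5
M3 (MAX): max(-5, 13, 19) = 19
M4 (MAX): max(6, -1) = 6
start (MIN): min(16, -5, 19, 6) = -5

-5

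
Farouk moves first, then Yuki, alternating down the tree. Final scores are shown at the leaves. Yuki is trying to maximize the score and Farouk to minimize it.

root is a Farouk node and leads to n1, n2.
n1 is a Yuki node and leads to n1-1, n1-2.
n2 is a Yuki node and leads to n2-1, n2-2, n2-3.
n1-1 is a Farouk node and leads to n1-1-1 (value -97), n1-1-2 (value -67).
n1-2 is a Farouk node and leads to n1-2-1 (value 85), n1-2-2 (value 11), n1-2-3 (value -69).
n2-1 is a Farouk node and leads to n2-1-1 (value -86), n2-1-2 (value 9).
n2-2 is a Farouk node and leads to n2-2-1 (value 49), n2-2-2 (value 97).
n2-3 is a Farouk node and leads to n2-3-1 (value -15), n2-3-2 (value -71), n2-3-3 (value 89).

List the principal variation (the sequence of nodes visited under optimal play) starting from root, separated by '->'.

root -> n1 -> n1-2 -> n1-2-3

n1-1 (Farouk): min(-97, -67) = -97
n1-2 (Farouk): min(85, 11, -69) = -69
n1 (Yuki): max(-97, -69) = -69
n2-1 (Farouk): min(-86, 9) = -86
n2-2 (Farouk): min(49, 97) = 49
n2-3 (Farouk): min(-15, -71, 89) = -71
n2 (Yuki): max(-86, 49, -71) = 49
root (Farouk): min(-69, 49) = -69
At root, Farouk picks n1 (lowest: -69).
At n1, Yuki picks n1-2 (highest: -69).
At n1-2, Farouk picks n1-2-3 (lowest: -69).
Terminal value -69.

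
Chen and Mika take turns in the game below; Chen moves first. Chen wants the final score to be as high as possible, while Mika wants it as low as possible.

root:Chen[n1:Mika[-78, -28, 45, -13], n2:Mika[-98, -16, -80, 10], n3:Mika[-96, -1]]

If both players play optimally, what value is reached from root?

-78

n1 (Mika): min(-78, -28, 45, -13) = -78
n2 (Mika): min(-98, -16, -80, 10) = -98
n3 (Mika): min(-96, -1) = -96
root (Chen): max(-78, -98, -96) = -78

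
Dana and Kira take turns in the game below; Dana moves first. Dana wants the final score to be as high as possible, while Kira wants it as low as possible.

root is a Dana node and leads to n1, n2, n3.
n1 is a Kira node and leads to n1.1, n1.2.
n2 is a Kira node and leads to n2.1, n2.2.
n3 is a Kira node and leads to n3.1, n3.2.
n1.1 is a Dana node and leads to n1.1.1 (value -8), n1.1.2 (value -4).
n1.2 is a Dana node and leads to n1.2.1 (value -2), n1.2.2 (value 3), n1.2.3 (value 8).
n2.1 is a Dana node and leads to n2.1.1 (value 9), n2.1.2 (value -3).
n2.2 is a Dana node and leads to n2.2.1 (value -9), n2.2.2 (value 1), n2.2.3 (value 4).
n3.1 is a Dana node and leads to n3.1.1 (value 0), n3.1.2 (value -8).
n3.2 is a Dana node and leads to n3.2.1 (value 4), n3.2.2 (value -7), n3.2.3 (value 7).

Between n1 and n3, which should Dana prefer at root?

n1.1 (Dana): max(-8, -4) = -4
n1.2 (Dana): max(-2, 3, 8) = 8
n1 (Kira): min(-4, 8) = -4
n3.1 (Dana): max(0, -8) = 0
n3.2 (Dana): max(4, -7, 7) = 7
n3 (Kira): min(0, 7) = 0
Dana prefers the higher value; n1=-4, n3=0. n3 is better since 0 > -4.

n3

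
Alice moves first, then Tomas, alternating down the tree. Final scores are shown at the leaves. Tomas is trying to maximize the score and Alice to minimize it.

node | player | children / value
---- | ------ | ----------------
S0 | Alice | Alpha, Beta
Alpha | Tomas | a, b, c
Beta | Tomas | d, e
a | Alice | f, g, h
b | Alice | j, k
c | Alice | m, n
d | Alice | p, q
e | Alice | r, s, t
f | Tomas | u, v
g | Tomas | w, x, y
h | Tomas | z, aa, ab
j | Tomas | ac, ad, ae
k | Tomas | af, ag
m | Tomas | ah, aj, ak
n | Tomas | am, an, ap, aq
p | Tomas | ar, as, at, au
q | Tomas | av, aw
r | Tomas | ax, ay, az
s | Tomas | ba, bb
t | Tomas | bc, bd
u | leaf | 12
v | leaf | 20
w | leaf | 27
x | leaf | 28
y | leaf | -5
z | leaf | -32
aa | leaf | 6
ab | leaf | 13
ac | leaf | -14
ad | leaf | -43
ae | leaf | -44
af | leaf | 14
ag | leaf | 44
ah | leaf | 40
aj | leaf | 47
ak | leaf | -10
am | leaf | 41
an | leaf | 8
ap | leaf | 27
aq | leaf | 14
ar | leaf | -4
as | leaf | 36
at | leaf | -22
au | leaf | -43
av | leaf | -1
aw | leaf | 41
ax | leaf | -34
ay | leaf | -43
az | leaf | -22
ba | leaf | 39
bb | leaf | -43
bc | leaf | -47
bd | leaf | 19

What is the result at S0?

36

f (Tomas): max(12, 20) = 20
g (Tomas): max(27, 28, -5) = 28
h (Tomas): max(-32, 6, 13) = 13
a (Alice): min(20, 28, 13) = 13
j (Tomas): max(-14, -43, -44) = -14
k (Tomas): max(14, 44) = 44
b (Alice): min(-14, 44) = -14
m (Tomas): max(40, 47, -10) = 47
n (Tomas): max(41, 8, 27, 14) = 41
c (Alice): min(47, 41) = 41
Alpha (Tomas): max(13, -14, 41) = 41
p (Tomas): max(-4, 36, -22, -43) = 36
q (Tomas): max(-1, 41) = 41
d (Alice): min(36, 41) = 36
r (Tomas): max(-34, -43, -22) = -22
s (Tomas): max(39, -43) = 39
t (Tomas): max(-47, 19) = 19
e (Alice): min(-22, 39, 19) = -22
Beta (Tomas): max(36, -22) = 36
S0 (Alice): min(41, 36) = 36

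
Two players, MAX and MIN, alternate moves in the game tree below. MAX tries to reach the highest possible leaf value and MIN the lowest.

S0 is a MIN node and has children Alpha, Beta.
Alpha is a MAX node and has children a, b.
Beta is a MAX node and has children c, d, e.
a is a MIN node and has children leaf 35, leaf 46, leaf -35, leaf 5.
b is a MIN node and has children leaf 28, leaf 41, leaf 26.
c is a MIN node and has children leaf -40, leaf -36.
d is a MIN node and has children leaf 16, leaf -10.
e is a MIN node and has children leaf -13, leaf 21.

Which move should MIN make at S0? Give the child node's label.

Beta

a (MIN): min(35, 46, -35, 5) = -35
b (MIN): min(28, 41, 26) = 26
Alpha (MAX): max(-35, 26) = 26
c (MIN): min(-40, -36) = -40
d (MIN): min(16, -10) = -10
e (MIN): min(-13, 21) = -13
Beta (MAX): max(-40, -10, -13) = -10
S0 (MIN): min(26, -10) = -10
MIN at S0 wants the lowest of {Alpha=26, Beta=-10}, so chooses Beta.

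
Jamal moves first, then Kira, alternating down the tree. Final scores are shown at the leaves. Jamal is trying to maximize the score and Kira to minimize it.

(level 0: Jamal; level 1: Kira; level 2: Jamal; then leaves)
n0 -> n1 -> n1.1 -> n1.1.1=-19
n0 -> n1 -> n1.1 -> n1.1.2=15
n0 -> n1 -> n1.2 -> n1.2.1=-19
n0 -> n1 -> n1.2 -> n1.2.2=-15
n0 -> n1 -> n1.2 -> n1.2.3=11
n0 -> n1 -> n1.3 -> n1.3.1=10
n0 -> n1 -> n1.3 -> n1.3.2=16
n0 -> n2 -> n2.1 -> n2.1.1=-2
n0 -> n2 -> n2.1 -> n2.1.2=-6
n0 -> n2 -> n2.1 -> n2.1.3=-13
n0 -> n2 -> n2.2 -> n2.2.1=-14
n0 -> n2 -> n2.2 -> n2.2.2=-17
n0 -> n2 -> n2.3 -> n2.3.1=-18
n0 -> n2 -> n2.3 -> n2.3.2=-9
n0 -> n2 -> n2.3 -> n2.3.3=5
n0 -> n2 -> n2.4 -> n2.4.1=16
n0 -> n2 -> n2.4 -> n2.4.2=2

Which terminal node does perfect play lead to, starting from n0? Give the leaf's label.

n1.2.3

n1.1 (Jamal): max(-19, 15) = 15
n1.2 (Jamal): max(-19, -15, 11) = 11
n1.3 (Jamal): max(10, 16) = 16
n1 (Kira): min(15, 11, 16) = 11
n2.1 (Jamal): max(-2, -6, -13) = -2
n2.2 (Jamal): max(-14, -17) = -14
n2.3 (Jamal): max(-18, -9, 5) = 5
n2.4 (Jamal): max(16, 2) = 16
n2 (Kira): min(-2, -14, 5, 16) = -14
n0 (Jamal): max(11, -14) = 11
At n0, Jamal picks n1 (highest: 11).
At n1, Kira picks n1.2 (lowest: 11).
At n1.2, Jamal picks n1.2.3 (highest: 11).
Terminal value 11.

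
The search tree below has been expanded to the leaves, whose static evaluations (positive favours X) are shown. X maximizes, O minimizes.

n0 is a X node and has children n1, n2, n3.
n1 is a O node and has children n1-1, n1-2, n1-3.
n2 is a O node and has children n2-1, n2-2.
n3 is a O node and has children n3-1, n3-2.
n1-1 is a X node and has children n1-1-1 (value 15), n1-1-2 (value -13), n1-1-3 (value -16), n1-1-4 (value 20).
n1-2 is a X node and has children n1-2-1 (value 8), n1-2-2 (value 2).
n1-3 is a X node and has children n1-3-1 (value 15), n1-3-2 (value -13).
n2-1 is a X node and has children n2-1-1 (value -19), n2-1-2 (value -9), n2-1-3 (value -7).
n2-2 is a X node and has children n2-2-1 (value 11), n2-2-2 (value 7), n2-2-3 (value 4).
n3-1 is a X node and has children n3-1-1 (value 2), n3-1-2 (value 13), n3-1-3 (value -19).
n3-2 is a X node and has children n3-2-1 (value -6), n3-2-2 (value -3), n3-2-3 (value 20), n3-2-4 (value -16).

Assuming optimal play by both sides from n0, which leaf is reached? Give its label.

n1-1 (X): max(15, -13, -16, 20) = 20
n1-2 (X): max(8, 2) = 8
n1-3 (X): max(15, -13) = 15
n1 (O): min(20, 8, 15) = 8
n2-1 (X): max(-19, -9, -7) = -7
n2-2 (X): max(11, 7, 4) = 11
n2 (O): min(-7, 11) = -7
n3-1 (X): max(2, 13, -19) = 13
n3-2 (X): max(-6, -3, 20, -16) = 20
n3 (O): min(13, 20) = 13
n0 (X): max(8, -7, 13) = 13
At n0, X picks n3 (highest: 13).
At n3, O picks n3-1 (lowest: 13).
At n3-1, X picks n3-1-2 (highest: 13).
Terminal value 13.

n3-1-2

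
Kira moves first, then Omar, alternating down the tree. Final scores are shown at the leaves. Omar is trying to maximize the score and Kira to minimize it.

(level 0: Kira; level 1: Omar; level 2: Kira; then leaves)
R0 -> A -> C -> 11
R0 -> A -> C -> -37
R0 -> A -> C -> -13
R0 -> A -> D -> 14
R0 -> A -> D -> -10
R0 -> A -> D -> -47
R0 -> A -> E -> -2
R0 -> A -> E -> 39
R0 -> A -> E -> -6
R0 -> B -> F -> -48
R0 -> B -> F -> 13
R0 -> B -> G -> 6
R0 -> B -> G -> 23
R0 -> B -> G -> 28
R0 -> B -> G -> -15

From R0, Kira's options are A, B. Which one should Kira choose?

B

C (Kira): min(11, -37, -13) = -37
D (Kira): min(14, -10, -47) = -47
E (Kira): min(-2, 39, -6) = -6
A (Omar): max(-37, -47, -6) = -6
F (Kira): min(-48, 13) = -48
G (Kira): min(6, 23, 28, -15) = -15
B (Omar): max(-48, -15) = -15
R0 (Kira): min(-6, -15) = -15
Kira at R0 wants the lowest of {A=-6, B=-15}, so chooses B.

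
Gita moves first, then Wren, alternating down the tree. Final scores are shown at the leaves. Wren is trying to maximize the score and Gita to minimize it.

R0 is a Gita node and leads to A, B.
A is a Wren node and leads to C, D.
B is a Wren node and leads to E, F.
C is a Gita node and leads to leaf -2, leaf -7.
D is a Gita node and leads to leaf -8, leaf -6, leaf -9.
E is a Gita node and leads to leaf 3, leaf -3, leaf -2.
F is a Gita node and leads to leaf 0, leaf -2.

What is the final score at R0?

-7

C (Gita): min(-2, -7) = -7
D (Gita): min(-8, -6, -9) = -9
A (Wren): max(-7, -9) = -7
E (Gita): min(3, -3, -2) = -3
F (Gita): min(0, -2) = -2
B (Wren): max(-3, -2) = -2
R0 (Gita): min(-7, -2) = -7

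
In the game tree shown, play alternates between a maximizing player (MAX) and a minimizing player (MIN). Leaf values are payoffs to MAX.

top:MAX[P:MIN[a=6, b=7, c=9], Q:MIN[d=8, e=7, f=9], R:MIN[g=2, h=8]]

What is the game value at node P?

P (MIN): min(6, 7, 9) = 6

6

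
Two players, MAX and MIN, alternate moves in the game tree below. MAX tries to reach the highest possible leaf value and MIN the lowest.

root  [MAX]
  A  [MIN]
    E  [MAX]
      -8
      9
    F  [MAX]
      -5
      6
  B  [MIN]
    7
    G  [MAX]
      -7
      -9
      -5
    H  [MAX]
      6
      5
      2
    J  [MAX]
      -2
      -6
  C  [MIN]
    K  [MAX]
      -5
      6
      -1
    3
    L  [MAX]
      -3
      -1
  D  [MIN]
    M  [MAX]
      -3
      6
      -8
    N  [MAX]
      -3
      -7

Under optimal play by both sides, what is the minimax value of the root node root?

6

E (MAX): max(-8, 9) = 9
F (MAX): max(-5, 6) = 6
A (MIN): min(9, 6) = 6
G (MAX): max(-7, -9, -5) = -5
H (MAX): max(6, 5, 2) = 6
J (MAX): max(-2, -6) = -2
B (MIN): min(7, -5, 6, -2) = -5
K (MAX): max(-5, 6, -1) = 6
L (MAX): max(-3, -1) = -1
C (MIN): min(6, 3, -1) = -1
M (MAX): max(-3, 6, -8) = 6
N (MAX): max(-3, -7) = -3
D (MIN): min(6, -3) = -3
root (MAX): max(6, -5, -1, -3) = 6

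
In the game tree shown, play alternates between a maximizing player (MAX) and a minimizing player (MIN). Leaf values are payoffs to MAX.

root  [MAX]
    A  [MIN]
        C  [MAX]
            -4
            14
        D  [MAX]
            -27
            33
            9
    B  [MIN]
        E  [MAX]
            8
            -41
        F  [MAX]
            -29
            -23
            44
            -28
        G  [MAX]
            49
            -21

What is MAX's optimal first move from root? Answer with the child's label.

A

C (MAX): max(-4, 14) = 14
D (MAX): max(-27, 33, 9) = 33
A (MIN): min(14, 33) = 14
E (MAX): max(8, -41) = 8
F (MAX): max(-29, -23, 44, -28) = 44
G (MAX): max(49, -21) = 49
B (MIN): min(8, 44, 49) = 8
root (MAX): max(14, 8) = 14
MAX at root wants the highest of {A=14, B=8}, so chooses A.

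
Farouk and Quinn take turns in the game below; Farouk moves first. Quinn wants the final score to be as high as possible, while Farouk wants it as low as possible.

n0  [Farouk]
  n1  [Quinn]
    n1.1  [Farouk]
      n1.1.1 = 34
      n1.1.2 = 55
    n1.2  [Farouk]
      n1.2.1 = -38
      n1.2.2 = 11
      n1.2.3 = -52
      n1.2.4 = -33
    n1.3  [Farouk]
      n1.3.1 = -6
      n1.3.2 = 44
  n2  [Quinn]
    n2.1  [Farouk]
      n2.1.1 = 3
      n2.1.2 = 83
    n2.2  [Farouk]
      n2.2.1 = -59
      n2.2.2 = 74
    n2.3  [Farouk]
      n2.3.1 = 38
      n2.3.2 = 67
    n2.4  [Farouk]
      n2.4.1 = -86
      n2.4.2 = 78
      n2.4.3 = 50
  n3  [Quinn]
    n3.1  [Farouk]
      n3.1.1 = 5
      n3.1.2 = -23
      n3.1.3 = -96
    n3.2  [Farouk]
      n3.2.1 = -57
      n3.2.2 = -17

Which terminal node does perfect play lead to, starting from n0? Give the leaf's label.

n3.2.1

n1.1 (Farouk): min(34, 55) = 34
n1.2 (Farouk): min(-38, 11, -52, -33) = -52
n1.3 (Farouk): min(-6, 44) = -6
n1 (Quinn): max(34, -52, -6) = 34
n2.1 (Farouk): min(3, 83) = 3
n2.2 (Farouk): min(-59, 74) = -59
n2.3 (Farouk): min(38, 67) = 38
n2.4 (Farouk): min(-86, 78, 50) = -86
n2 (Quinn): max(3, -59, 38, -86) = 38
n3.1 (Farouk): min(5, -23, -96) = -96
n3.2 (Farouk): min(-57, -17) = -57
n3 (Quinn): max(-96, -57) = -57
n0 (Farouk): min(34, 38, -57) = -57
At n0, Farouk picks n3 (lowest: -57).
At n3, Quinn picks n3.2 (highest: -57).
At n3.2, Farouk picks n3.2.1 (lowest: -57).
Terminal value -57.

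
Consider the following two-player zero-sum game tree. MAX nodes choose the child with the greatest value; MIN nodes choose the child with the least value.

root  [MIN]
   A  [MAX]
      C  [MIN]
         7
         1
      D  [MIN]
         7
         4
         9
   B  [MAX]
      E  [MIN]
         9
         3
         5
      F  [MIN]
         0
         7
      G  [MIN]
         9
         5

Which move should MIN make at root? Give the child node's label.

C (MIN): min(7, 1) = 1
D (MIN): min(7, 4, 9) = 4
A (MAX): max(1, 4) = 4
E (MIN): min(9, 3, 5) = 3
F (MIN): min(0, 7) = 0
G (MIN): min(9, 5) = 5
B (MAX): max(3, 0, 5) = 5
root (MIN): min(4, 5) = 4
MIN at root wants the lowest of {A=4, B=5}, so chooses A.

A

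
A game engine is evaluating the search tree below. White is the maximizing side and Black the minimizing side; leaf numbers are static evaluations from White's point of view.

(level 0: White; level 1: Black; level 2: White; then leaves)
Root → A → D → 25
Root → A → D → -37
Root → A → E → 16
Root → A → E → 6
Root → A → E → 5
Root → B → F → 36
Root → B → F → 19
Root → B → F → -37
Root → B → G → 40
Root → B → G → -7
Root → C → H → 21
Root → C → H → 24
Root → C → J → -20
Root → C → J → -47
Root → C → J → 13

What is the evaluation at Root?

36

D (White): max(25, -37) = 25
E (White): max(16, 6, 5) = 16
A (Black): min(25, 16) = 16
F (White): max(36, 19, -37) = 36
G (White): max(40, -7) = 40
B (Black): min(36, 40) = 36
H (White): max(21, 24) = 24
J (White): max(-20, -47, 13) = 13
C (Black): min(24, 13) = 13
Root (White): max(16, 36, 13) = 36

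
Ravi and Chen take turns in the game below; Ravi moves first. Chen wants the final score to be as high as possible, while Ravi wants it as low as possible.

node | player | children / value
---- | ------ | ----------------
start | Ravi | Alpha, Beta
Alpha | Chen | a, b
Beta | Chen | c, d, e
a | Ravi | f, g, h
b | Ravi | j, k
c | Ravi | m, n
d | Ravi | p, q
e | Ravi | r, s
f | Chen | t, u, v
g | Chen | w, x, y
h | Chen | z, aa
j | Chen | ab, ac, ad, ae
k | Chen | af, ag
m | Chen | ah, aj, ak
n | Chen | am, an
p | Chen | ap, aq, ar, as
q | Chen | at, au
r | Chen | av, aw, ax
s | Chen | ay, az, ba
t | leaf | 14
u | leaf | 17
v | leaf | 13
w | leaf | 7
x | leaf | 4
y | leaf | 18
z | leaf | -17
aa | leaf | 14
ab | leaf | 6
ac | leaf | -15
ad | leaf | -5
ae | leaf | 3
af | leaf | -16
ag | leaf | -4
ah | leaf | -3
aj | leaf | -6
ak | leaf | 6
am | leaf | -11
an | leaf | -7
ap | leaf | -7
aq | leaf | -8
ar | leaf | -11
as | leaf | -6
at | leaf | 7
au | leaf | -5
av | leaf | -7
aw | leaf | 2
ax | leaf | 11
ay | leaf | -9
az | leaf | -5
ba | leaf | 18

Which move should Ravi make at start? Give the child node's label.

Beta

f (Chen): max(14, 17, 13) = 17
g (Chen): max(7, 4, 18) = 18
h (Chen): max(-17, 14) = 14
a (Ravi): min(17, 18, 14) = 14
j (Chen): max(6, -15, -5, 3) = 6
k (Chen): max(-16, -4) = -4
b (Ravi): min(6, -4) = -4
Alpha (Chen): max(14, -4) = 14
m (Chen): max(-3, -6, 6) = 6
n (Chen): max(-11, -7) = -7
c (Ravi): min(6, -7) = -7
p (Chen): max(-7, -8, -11, -6) = -6
q (Chen): max(7, -5) = 7
d (Ravi): min(-6, 7) = -6
r (Chen): max(-7, 2, 11) = 11
s (Chen): max(-9, -5, 18) = 18
e (Ravi): min(11, 18) = 11
Beta (Chen): max(-7, -6, 11) = 11
start (Ravi): min(14, 11) = 11
Ravi at start wants the lowest of {Alpha=14, Beta=11}, so chooses Beta.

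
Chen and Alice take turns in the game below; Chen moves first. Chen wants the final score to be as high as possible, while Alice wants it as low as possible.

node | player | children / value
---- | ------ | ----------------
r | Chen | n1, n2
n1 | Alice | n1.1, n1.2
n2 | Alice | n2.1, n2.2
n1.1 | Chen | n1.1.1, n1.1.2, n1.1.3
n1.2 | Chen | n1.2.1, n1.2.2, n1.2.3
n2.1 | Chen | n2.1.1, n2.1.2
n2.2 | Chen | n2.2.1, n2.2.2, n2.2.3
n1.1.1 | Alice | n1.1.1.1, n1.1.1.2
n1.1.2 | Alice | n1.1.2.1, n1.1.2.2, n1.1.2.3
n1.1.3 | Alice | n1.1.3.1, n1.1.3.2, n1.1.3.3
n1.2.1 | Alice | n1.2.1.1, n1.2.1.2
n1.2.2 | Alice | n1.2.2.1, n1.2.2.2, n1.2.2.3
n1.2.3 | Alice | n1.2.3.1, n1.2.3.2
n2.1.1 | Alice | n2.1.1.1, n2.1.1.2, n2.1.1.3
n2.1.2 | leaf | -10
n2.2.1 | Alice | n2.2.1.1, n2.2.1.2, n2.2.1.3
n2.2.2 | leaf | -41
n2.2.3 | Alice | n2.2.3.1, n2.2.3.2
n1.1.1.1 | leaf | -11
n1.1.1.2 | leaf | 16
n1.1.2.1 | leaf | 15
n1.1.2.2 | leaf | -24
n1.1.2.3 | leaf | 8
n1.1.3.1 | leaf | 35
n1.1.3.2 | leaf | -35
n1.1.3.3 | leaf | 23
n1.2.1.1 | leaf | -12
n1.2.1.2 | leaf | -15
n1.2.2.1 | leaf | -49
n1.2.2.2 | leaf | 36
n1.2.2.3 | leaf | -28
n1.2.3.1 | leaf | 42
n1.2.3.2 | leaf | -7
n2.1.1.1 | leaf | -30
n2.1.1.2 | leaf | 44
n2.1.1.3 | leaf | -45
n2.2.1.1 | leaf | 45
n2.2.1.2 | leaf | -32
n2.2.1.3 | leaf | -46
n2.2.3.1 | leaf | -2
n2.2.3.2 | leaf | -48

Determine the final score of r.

-11

n1.1.1 (Alice): min(-11, 16) = -11
n1.1.2 (Alice): min(15, -24, 8) = -24
n1.1.3 (Alice): min(35, -35, 23) = -35
n1.1 (Chen): max(-11, -24, -35) = -11
n1.2.1 (Alice): min(-12, -15) = -15
n1.2.2 (Alice): min(-49, 36, -28) = -49
n1.2.3 (Alice): min(42, -7) = -7
n1.2 (Chen): max(-15, -49, -7) = -7
n1 (Alice): min(-11, -7) = -11
n2.1.1 (Alice): min(-30, 44, -45) = -45
n2.1 (Chen): max(-45, -10) = -10
n2.2.1 (Alice): min(45, -32, -46) = -46
n2.2.3 (Alice): min(-2, -48) = -48
n2.2 (Chen): max(-46, -41, -48) = -41
n2 (Alice): min(-10, -41) = -41
r (Chen): max(-11, -41) = -11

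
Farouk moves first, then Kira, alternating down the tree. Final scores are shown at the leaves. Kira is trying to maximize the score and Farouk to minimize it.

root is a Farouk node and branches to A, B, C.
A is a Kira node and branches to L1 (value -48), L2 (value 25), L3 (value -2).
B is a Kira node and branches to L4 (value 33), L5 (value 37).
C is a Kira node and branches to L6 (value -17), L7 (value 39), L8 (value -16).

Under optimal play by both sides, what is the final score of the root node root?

A (Kira): max(-48, 25, -2) = 25
B (Kira): max(33, 37) = 37
C (Kira): max(-17, 39, -16) = 39
root (Farouk): min(25, 37, 39) = 25

25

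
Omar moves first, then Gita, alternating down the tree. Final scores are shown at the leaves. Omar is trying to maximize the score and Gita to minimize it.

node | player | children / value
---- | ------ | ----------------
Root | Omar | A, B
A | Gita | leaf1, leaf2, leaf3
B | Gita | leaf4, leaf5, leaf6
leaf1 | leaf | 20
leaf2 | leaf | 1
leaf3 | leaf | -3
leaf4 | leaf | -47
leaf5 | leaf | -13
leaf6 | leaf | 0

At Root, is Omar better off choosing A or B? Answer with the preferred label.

A (Gita): min(20, 1, -3) = -3
B (Gita): min(-47, -13, 0) = -47
Omar prefers the higher value; A=-3, B=-47. A is better since -3 > -47.

A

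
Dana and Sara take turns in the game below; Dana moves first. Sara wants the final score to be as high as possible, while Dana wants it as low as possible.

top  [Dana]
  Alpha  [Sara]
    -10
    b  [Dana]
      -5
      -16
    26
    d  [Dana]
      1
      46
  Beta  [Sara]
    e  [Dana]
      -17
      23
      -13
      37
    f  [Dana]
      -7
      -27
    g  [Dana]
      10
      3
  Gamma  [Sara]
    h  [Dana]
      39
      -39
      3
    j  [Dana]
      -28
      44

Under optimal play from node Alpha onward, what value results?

26

b (Dana): min(-5, -16) = -16
d (Dana): min(1, 46) = 1
Alpha (Sara): max(-10, -16, 26, 1) = 26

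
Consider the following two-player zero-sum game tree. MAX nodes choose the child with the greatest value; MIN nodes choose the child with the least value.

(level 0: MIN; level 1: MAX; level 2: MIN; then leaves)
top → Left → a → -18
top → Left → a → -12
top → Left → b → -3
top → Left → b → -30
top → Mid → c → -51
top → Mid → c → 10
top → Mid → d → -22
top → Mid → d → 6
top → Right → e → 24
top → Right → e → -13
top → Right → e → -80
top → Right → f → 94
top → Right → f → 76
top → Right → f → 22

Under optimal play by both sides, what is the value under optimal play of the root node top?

a (MIN): min(-18, -12) = -18
b (MIN): min(-3, -30) = -30
Left (MAX): max(-18, -30) = -18
c (MIN): min(-51, 10) = -51
d (MIN): min(-22, 6) = -22
Mid (MAX): max(-51, -22) = -22
e (MIN): min(24, -13, -80) = -80
f (MIN): min(94, 76, 22) = 22
Right (MAX): max(-80, 22) = 22
top (MIN): min(-18, -22, 22) = -22

-22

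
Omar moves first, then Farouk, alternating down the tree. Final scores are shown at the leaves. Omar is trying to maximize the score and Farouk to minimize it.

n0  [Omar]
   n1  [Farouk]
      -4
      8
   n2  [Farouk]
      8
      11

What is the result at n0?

8

n1 (Farouk): min(-4, 8) = -4
n2 (Farouk): min(8, 11) = 8
n0 (Omar): max(-4, 8) = 8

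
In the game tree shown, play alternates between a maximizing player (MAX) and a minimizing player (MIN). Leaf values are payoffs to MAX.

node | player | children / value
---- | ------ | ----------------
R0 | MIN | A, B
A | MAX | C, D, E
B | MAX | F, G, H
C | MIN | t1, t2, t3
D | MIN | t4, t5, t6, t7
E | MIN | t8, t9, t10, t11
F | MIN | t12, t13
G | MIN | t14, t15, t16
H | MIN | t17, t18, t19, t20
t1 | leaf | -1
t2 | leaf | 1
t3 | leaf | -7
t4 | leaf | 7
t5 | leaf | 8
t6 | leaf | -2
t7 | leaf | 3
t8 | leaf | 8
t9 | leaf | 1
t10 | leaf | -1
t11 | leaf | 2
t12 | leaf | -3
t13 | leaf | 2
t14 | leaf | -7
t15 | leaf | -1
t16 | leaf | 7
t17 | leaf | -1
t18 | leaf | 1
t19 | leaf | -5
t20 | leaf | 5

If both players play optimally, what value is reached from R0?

C (MIN): min(-1, 1, -7) = -7
D (MIN): min(7, 8, -2, 3) = -2
E (MIN): min(8, 1, -1, 2) = -1
A (MAX): max(-7, -2, -1) = -1
F (MIN): min(-3, 2) = -3
G (MIN): min(-7, -1, 7) = -7
H (MIN): min(-1, 1, -5, 5) = -5
B (MAX): max(-3, -7, -5) = -3
R0 (MIN): min(-1, -3) = -3

-3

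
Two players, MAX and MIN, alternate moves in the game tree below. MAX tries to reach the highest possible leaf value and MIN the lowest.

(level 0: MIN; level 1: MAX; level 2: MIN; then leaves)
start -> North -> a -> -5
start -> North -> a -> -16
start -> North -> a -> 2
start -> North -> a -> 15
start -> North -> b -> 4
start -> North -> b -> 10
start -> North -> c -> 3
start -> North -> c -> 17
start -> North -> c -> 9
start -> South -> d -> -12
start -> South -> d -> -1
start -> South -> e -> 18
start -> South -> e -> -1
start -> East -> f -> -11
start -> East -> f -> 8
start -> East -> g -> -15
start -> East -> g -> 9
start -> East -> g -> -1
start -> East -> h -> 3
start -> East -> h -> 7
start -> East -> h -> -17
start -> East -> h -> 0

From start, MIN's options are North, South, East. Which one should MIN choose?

East

a (MIN): min(-5, -16, 2, 15) = -16
b (MIN): min(4, 10) = 4
c (MIN): min(3, 17, 9) = 3
North (MAX): max(-16, 4, 3) = 4
d (MIN): min(-12, -1) = -12
e (MIN): min(18, -1) = -1
South (MAX): max(-12, -1) = -1
f (MIN): min(-11, 8) = -11
g (MIN): min(-15, 9, -1) = -15
h (MIN): min(3, 7, -17, 0) = -17
East (MAX): max(-11, -15, -17) = -11
start (MIN): min(4, -1, -11) = -11
MIN at start wants the lowest of {North=4, South=-1, East=-11}, so chooses East.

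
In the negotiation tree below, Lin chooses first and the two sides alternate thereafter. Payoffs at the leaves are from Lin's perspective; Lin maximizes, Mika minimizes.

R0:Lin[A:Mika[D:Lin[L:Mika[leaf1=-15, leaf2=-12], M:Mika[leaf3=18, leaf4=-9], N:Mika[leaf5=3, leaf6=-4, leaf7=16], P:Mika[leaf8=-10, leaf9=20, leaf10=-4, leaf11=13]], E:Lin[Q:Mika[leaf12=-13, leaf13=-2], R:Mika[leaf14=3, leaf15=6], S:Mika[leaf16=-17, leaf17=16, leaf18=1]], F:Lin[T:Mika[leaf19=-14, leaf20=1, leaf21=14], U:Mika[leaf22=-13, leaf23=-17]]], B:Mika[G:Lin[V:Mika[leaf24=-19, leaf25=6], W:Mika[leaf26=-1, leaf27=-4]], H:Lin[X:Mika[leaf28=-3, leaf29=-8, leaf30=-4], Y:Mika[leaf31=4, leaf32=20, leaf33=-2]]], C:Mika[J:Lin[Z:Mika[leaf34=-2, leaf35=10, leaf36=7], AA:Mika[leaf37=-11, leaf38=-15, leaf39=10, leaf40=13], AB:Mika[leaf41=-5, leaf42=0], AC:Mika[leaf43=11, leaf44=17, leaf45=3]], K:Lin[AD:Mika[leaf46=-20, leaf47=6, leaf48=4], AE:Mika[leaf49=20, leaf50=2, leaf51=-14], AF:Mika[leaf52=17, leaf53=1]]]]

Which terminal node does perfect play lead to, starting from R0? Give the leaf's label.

leaf53

L (Mika): min(-15, -12) = -15
M (Mika): min(18, -9) = -9
N (Mika): min(3, -4, 16) = -4
P (Mika): min(-10, 20, -4, 13) = -10
D (Lin): max(-15, -9, -4, -10) = -4
Q (Mika): min(-13, -2) = -13
R (Mika): min(3, 6) = 3
S (Mika): min(-17, 16, 1) = -17
E (Lin): max(-13, 3, -17) = 3
T (Mika): min(-14, 1, 14) = -14
U (Mika): min(-13, -17) = -17
F (Lin): max(-14, -17) = -14
A (Mika): min(-4, 3, -14) = -14
V (Mika): min(-19, 6) = -19
W (Mika): min(-1, -4) = -4
G (Lin): max(-19, -4) = -4
X (Mika): min(-3, -8, -4) = -8
Y (Mika): min(4, 20, -2) = -2
H (Lin): max(-8, -2) = -2
B (Mika): min(-4, -2) = -4
Z (Mika): min(-2, 10, 7) = -2
AA (Mika): min(-11, -15, 10, 13) = -15
AB (Mika): min(-5, 0) = -5
AC (Mika): min(11, 17, 3) = 3
J (Lin): max(-2, -15, -5, 3) = 3
AD (Mika): min(-20, 6, 4) = -20
AE (Mika): min(20, 2, -14) = -14
AF (Mika): min(17, 1) = 1
K (Lin): max(-20, -14, 1) = 1
C (Mika): min(3, 1) = 1
R0 (Lin): max(-14, -4, 1) = 1
At R0, Lin picks C (highest: 1).
At C, Mika picks K (lowest: 1).
At K, Lin picks AF (highest: 1).
At AF, Mika picks leaf53 (lowest: 1).
Terminal value 1.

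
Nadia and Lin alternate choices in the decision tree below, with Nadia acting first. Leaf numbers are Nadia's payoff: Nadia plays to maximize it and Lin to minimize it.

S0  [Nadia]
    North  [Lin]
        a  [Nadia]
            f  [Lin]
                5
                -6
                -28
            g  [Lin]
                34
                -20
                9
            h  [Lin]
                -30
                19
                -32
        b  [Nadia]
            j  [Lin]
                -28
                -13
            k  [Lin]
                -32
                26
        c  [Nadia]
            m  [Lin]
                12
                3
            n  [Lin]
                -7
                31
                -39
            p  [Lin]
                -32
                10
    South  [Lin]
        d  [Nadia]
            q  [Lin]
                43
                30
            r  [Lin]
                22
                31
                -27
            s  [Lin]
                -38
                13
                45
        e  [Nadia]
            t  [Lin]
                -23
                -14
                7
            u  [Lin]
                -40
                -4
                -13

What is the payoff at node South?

q (Lin): min(43, 30) = 30
r (Lin): min(22, 31, -27) = -27
s (Lin): min(-38, 13, 45) = -38
d (Nadia): max(30, -27, -38) = 30
t (Lin): min(-23, -14, 7) = -23
u (Lin): min(-40, -4, -13) = -40
e (Nadia): max(-23, -40) = -23
South (Lin): min(30, -23) = -23

-23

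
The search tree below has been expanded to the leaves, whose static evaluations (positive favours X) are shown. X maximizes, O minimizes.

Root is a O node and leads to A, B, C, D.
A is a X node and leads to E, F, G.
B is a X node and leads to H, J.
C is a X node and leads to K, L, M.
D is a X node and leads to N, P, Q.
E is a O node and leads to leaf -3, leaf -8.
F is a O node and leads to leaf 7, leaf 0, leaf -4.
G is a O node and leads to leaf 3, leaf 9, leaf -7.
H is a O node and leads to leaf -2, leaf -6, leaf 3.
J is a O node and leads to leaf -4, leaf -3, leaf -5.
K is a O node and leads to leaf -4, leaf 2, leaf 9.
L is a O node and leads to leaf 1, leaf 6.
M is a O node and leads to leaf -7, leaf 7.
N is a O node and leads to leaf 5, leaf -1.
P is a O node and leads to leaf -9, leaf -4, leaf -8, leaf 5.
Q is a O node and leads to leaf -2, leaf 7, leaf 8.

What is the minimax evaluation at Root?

-5

E (O): min(-3, -8) = -8
F (O): min(7, 0, -4) = -4
G (O): min(3, 9, -7) = -7
A (X): max(-8, -4, -7) = -4
H (O): min(-2, -6, 3) = -6
J (O): min(-4, -3, -5) = -5
B (X): max(-6, -5) = -5
K (O): min(-4, 2, 9) = -4
L (O): min(1, 6) = 1
M (O): min(-7, 7) = -7
C (X): max(-4, 1, -7) = 1
N (O): min(5, -1) = -1
P (O): min(-9, -4, -8, 5) = -9
Q (O): min(-2, 7, 8) = -2
D (X): max(-1, -9, -2) = -1
Root (O): min(-4, -5, 1, -1) = -5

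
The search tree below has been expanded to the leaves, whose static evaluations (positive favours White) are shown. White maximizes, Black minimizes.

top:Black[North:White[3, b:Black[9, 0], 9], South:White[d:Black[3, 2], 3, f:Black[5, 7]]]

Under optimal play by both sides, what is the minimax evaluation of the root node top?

5

b (Black): min(9, 0) = 0
North (White): max(3, 0, 9) = 9
d (Black): min(3, 2) = 2
f (Black): min(5, 7) = 5
South (White): max(2, 3, 5) = 5
top (Black): min(9, 5) = 5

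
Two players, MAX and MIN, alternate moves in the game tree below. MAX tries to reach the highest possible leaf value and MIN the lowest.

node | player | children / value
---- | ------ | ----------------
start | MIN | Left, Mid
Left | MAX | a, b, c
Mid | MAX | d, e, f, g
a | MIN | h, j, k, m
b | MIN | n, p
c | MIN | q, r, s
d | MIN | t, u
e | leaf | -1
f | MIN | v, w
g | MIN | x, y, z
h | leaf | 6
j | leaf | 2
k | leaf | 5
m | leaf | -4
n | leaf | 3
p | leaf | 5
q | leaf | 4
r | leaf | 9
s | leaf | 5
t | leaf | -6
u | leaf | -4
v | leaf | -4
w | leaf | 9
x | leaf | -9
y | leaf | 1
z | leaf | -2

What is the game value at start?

a (MIN): min(6, 2, 5, -4) = -4
b (MIN): min(3, 5) = 3
c (MIN): min(4, 9, 5) = 4
Left (MAX): max(-4, 3, 4) = 4
d (MIN): min(-6, -4) = -6
f (MIN): min(-4, 9) = -4
g (MIN): min(-9, 1, -2) = -9
Mid (MAX): max(-6, -1, -4, -9) = -1
start (MIN): min(4, -1) = -1

-1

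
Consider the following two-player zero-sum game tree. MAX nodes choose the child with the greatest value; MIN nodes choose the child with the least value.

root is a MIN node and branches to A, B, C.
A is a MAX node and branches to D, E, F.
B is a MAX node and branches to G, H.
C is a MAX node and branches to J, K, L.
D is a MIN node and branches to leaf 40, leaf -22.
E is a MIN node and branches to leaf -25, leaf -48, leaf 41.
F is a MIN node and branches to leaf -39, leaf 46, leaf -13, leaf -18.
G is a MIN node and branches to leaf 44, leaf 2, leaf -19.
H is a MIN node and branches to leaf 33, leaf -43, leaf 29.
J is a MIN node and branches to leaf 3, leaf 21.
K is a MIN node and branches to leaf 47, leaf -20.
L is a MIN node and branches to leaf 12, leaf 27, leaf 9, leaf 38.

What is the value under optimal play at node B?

-19

G (MIN): min(44, 2, -19) = -19
H (MIN): min(33, -43, 29) = -43
B (MAX): max(-19, -43) = -19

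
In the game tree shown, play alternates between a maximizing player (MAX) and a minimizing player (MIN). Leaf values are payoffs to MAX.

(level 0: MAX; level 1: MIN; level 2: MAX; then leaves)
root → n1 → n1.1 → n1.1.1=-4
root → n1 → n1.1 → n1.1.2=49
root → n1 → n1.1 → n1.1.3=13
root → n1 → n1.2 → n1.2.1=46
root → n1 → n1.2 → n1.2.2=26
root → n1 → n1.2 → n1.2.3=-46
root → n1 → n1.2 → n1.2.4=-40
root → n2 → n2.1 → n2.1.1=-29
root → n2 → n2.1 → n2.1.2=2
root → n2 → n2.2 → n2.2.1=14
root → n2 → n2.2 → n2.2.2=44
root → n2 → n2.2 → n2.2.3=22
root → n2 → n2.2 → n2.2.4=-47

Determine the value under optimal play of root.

n1.1 (MAX): max(-4, 49, 13) = 49
n1.2 (MAX): max(46, 26, -46, -40) = 46
n1 (MIN): min(49, 46) = 46
n2.1 (MAX): max(-29, 2) = 2
n2.2 (MAX): max(14, 44, 22, -47) = 44
n2 (MIN): min(2, 44) = 2
root (MAX): max(46, 2) = 46

46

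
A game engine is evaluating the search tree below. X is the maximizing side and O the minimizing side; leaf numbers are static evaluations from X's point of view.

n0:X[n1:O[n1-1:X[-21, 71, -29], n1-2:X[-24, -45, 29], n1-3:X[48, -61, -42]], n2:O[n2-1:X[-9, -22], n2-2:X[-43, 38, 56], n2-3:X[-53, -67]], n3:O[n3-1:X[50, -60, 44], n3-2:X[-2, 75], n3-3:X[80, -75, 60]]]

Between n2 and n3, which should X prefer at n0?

n3

n2-1 (X): max(-9, -22) = -9
n2-2 (X): max(-43, 38, 56) = 56
n2-3 (X): max(-53, -67) = -53
n2 (O): min(-9, 56, -53) = -53
n3-1 (X): max(50, -60, 44) = 50
n3-2 (X): max(-2, 75) = 75
n3-3 (X): max(80, -75, 60) = 80
n3 (O): min(50, 75, 80) = 50
X prefers the higher value; n2=-53, n3=50. n3 is better since 50 > -53.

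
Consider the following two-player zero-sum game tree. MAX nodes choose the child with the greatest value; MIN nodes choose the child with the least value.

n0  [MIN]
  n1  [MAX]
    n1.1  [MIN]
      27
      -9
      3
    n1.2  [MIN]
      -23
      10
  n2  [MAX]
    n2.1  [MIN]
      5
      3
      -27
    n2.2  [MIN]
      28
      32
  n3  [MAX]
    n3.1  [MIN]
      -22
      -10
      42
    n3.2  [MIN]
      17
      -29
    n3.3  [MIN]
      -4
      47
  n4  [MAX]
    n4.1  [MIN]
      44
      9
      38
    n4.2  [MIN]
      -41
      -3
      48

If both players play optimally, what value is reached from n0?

-9

n1.1 (MIN): min(27, -9, 3) = -9
n1.2 (MIN): min(-23, 10) = -23
n1 (MAX): max(-9, -23) = -9
n2.1 (MIN): min(5, 3, -27) = -27
n2.2 (MIN): min(28, 32) = 28
n2 (MAX): max(-27, 28) = 28
n3.1 (MIN): min(-22, -10, 42) = -22
n3.2 (MIN): min(17, -29) = -29
n3.3 (MIN): min(-4, 47) = -4
n3 (MAX): max(-22, -29, -4) = -4
n4.1 (MIN): min(44, 9, 38) = 9
n4.2 (MIN): min(-41, -3, 48) = -41
n4 (MAX): max(9, -41) = 9
n0 (MIN): min(-9, 28, -4, 9) = -9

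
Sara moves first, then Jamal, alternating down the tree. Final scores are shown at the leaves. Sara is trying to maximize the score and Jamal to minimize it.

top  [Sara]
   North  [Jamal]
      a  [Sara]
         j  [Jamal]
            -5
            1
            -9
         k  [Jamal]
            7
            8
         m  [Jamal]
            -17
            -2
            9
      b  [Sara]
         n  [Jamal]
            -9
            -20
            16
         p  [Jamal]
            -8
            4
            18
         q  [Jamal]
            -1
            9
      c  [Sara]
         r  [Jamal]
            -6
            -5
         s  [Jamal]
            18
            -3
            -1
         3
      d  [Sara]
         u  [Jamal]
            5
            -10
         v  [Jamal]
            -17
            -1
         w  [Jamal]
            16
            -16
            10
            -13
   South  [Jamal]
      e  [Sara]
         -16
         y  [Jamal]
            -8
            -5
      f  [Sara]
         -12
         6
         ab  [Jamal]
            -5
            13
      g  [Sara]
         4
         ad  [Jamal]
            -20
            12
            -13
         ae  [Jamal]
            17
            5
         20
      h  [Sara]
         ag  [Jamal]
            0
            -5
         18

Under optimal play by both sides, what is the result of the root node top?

-8

j (Jamal): min(-5, 1, -9) = -9
k (Jamal): min(7, 8) = 7
m (Jamal): min(-17, -2, 9) = -17
a (Sara): max(-9, 7, -17) = 7
n (Jamal): min(-9, -20, 16) = -20
p (Jamal): min(-8, 4, 18) = -8
q (Jamal): min(-1, 9) = -1
b (Sara): max(-20, -8, -1) = -1
r (Jamal): min(-6, -5) = -6
s (Jamal): min(18, -3, -1) = -3
c (Sara): max(-6, -3, 3) = 3
u (Jamal): min(5, -10) = -10
v (Jamal): min(-17, -1) = -17
w (Jamal): min(16, -16, 10, -13) = -16
d (Sara): max(-10, -17, -16) = -10
North (Jamal): min(7, -1, 3, -10) = -10
y (Jamal): min(-8, -5) = -8
e (Sara): max(-16, -8) = -8
ab (Jamal): min(-5, 13) = -5
f (Sara): max(-12, 6, -5) = 6
ad (Jamal): min(-20, 12, -13) = -20
ae (Jamal): min(17, 5) = 5
g (Sara): max(4, -20, 5, 20) = 20
ag (Jamal): min(0, -5) = -5
h (Sara): max(-5, 18) = 18
South (Jamal): min(-8, 6, 20, 18) = -8
top (Sara): max(-10, -8) = -8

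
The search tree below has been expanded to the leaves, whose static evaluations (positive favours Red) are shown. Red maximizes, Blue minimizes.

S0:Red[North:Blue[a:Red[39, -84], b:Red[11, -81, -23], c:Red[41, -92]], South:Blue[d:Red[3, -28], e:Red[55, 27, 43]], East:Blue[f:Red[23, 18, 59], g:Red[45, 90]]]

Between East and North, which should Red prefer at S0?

f (Red): max(23, 18, 59) = 59
g (Red): max(45, 90) = 90
East (Blue): min(59, 90) = 59
a (Red): max(39, -84) = 39
b (Red): max(11, -81, -23) = 11
c (Red): max(41, -92) = 41
North (Blue): min(39, 11, 41) = 11
Red prefers the higher value; East=59, North=11. East is better since 59 > 11.

East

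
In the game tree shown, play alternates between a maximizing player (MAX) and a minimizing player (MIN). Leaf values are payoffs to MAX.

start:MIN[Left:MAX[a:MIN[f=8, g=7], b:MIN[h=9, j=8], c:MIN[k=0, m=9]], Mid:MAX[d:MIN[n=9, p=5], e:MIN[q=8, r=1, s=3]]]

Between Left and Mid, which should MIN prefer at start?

a (MIN): min(8, 7) = 7
b (MIN): min(9, 8) = 8
c (MIN): min(0, 9) = 0
Left (MAX): max(7, 8, 0) = 8
d (MIN): min(9, 5) = 5
e (MIN): min(8, 1, 3) = 1
Mid (MAX): max(5, 1) = 5
MIN prefers the lower value; Left=8, Mid=5. Mid is better since 5 < 8.

Mid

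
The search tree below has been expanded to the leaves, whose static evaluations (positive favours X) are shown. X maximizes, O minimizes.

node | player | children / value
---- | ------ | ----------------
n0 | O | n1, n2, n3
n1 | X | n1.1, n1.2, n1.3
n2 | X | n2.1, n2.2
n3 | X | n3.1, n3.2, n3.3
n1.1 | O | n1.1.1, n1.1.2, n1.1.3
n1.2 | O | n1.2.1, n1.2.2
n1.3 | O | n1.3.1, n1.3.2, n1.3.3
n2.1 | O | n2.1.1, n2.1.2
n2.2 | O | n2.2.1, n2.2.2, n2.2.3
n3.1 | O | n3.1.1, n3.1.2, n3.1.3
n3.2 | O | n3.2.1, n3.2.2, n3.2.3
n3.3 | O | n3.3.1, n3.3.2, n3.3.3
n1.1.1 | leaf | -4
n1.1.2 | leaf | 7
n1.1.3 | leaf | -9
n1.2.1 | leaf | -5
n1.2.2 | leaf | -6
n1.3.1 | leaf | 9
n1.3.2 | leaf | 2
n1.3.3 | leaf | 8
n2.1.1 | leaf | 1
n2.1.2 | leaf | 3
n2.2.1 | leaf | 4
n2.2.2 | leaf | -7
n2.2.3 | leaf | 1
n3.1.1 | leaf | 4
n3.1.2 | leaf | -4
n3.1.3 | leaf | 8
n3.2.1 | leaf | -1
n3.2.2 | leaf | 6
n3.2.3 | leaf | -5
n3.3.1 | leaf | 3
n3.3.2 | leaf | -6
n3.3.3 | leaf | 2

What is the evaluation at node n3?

-4

n3.1 (O): min(4, -4, 8) = -4
n3.2 (O): min(-1, 6, -5) = -5
n3.3 (O): min(3, -6, 2) = -6
n3 (X): max(-4, -5, -6) = -4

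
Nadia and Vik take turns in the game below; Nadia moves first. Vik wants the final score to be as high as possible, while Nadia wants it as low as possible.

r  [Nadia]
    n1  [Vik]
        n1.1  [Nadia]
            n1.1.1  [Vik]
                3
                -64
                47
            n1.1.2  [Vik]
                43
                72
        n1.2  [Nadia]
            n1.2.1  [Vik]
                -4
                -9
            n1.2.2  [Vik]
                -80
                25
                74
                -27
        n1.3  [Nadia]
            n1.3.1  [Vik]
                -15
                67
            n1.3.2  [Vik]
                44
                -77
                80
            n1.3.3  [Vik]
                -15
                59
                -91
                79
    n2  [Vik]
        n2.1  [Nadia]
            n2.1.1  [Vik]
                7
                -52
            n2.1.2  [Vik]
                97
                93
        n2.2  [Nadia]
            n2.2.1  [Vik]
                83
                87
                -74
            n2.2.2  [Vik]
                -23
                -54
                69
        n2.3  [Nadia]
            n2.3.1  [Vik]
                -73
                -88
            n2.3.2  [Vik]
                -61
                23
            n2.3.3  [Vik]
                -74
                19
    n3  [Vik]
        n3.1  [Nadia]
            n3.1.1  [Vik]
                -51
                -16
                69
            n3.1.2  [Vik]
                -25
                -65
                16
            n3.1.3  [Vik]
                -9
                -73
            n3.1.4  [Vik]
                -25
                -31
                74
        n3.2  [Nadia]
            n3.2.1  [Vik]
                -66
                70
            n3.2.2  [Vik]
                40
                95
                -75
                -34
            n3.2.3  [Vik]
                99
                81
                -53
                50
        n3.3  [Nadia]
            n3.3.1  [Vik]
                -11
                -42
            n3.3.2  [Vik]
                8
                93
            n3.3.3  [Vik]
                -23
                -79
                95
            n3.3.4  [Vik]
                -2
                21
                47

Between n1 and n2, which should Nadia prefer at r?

n1

n1.1.1 (Vik): max(3, -64, 47) = 47
n1.1.2 (Vik): max(43, 72) = 72
n1.1 (Nadia): min(47, 72) = 47
n1.2.1 (Vik): max(-4, -9) = -4
n1.2.2 (Vik): max(-80, 25, 74, -27) = 74
n1.2 (Nadia): min(-4, 74) = -4
n1.3.1 (Vik): max(-15, 67) = 67
n1.3.2 (Vik): max(44, -77, 80) = 80
n1.3.3 (Vik): max(-15, 59, -91, 79) = 79
n1.3 (Nadia): min(67, 80, 79) = 67
n1 (Vik): max(47, -4, 67) = 67
n2.1.1 (Vik): max(7, -52) = 7
n2.1.2 (Vik): max(97, 93) = 97
n2.1 (Nadia): min(7, 97) = 7
n2.2.1 (Vik): max(83, 87, -74) = 87
n2.2.2 (Vik): max(-23, -54, 69) = 69
n2.2 (Nadia): min(87, 69) = 69
n2.3.1 (Vik): max(-73, -88) = -73
n2.3.2 (Vik): max(-61, 23) = 23
n2.3.3 (Vik): max(-74, 19) = 19
n2.3 (Nadia): min(-73, 23, 19) = -73
n2 (Vik): max(7, 69, -73) = 69
Nadia prefers the lower value; n1=67, n2=69. n1 is better since 67 < 69.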